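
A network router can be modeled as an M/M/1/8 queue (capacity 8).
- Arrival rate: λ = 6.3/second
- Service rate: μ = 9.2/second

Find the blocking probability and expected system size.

ρ = λ/μ = 6.3/9.2 = 0.68478
P₀ = (1-ρ)/(1-ρ^(K+1)) = (1-0.68478)/(1-0.68478^9) = 0.3152/0.9669 = 0.3260
P_K = P₀×ρ^K = 0.3260 × 0.68478^8 = 0.3260 × 0.04835 = 0.01576
Blocking probability P_8 = 0.01576 (1.58%)
L = ρ[1 - (K+1)ρ^K + Kρ^(K+1)] / [(1-ρ)(1-ρ^(K+1))]
L = 0.68478 × (1 - 9×0.04835 + 8×0.03311) / ((1 - 0.68478) × (1 - 0.03311)) = 1.8642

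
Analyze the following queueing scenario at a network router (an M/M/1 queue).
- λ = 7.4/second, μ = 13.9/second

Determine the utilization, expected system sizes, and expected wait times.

Step 1: ρ = λ/μ = 7.4/13.9 = 0.5324
Step 2: L = λ/(μ-λ) = 7.4/6.50 = 1.1385
Step 3: Lq = λ²/(μ(μ-λ)) = 54.76/(13.9×6.50) = 0.6061
Step 4: W = 1/(μ-λ) = 1/6.50 = 0.15385
Step 5: Wq = λ/(μ(μ-λ)) = 7.4/(13.9×6.50) = 0.08190
Step 6: P(0) = 1-ρ = 0.4676
Verify: L = λW = 7.4×0.15385 = 1.1385 ✔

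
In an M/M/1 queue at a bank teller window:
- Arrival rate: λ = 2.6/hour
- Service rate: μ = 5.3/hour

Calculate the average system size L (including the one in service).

ρ = λ/μ = 2.6/5.3 = 0.4906
For M/M/1: L = λ/(μ-λ)
L = 2.6/(5.3-2.6) = 2.6/2.70
L = 0.9630 transactions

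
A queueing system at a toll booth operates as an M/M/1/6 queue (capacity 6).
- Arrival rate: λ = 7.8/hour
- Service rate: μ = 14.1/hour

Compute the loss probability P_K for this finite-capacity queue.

ρ = λ/μ = 7.8/14.1 = 0.55319
P₀ = (1-ρ)/(1-ρ^(K+1)) = (1-0.55319)/(1-0.55319^7) = 0.4468/0.9841 = 0.4540
P_K = P₀×ρ^K = 0.4540 × 0.55319^6 = 0.4540 × 0.02866 = 0.01301
Blocking probability = 1.30%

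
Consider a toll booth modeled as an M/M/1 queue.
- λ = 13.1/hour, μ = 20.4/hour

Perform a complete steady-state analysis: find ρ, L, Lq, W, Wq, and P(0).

Step 1: ρ = λ/μ = 13.1/20.4 = 0.6422
Step 2: L = λ/(μ-λ) = 13.1/7.30 = 1.7945
Step 3: Lq = λ²/(μ(μ-λ)) = 171.61/(20.4×7.30) = 1.1524
Step 4: W = 1/(μ-λ) = 1/7.30 = 0.136986
Step 5: Wq = λ/(μ(μ-λ)) = 13.1/(20.4×7.30) = 0.08797
Step 6: P(0) = 1-ρ = 0.3578
Verify: L = λW = 13.1×0.136986 = 1.7945 ✔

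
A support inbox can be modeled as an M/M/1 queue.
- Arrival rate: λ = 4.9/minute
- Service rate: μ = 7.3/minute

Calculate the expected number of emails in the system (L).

ρ = λ/μ = 4.9/7.3 = 0.6712
For M/M/1: L = λ/(μ-λ)
L = 4.9/(7.3-4.9) = 4.9/2.40
L = 2.0417 emails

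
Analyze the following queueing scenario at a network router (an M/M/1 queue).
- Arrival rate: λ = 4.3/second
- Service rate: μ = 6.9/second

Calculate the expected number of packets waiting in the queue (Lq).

ρ = λ/μ = 4.3/6.9 = 0.6232
For M/M/1: Lq = λ²/(μ(μ-λ))
Lq = 18.49/(6.9 × 2.60)
Lq = 1.0307 packets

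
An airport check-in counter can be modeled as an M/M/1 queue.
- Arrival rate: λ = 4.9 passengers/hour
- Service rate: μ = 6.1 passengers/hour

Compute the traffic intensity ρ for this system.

Server utilization: ρ = λ/μ
ρ = 4.9/6.1 = 0.8033
The server is busy 80.33% of the time.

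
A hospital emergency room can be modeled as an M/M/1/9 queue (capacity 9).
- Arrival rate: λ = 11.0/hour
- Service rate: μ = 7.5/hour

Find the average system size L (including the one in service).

ρ = λ/μ = 11.0/7.5 = 1.46667
P₀ = (1-ρ)/(1-ρ^(K+1)) = (1-1.46667)/(1-1.46667^10) = -0.4667/-45.0600 = 0.01036
P_K = P₀×ρ^K = 0.0103566 × 1.46667^9 = 0.0103566 × 31.4045 = 0.3252
L = ρ[1 - (K+1)ρ^K + Kρ^(K+1)] / [(1-ρ)(1-ρ^(K+1))]
L = 1.46667 × (1 - 10×31.4045 + 9×46.0600) / ((1 - 1.46667) × (1 - 46.0600)) = 7.0791 patients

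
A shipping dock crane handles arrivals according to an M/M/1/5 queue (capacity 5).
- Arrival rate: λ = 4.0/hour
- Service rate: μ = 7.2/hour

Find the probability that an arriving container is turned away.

ρ = λ/μ = 4.0/7.2 = 0.5555556
P₀ = (1-ρ)/(1-ρ^(K+1)) = (1-0.5555556)/(1-0.5555556^6) = 0.4444/0.9706 = 0.4579
P_K = P₀×ρ^K = 0.4579 × 0.5555556^5 = 0.4579 × 0.05292 = 0.02423
Blocking probability = 2.42%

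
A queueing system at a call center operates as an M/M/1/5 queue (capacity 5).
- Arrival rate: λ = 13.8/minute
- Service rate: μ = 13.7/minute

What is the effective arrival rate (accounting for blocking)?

ρ = λ/μ = 13.8/13.7 = 1.0073
P₀ = (1-ρ)/(1-ρ^(K+1)) = (1-1.0073)/(1-1.0073^6) = -0.0073000/-0.044607 = 0.1637
P_K = P₀×ρ^K = 0.16365 × 1.0073^5 = 0.16365 × 1.0370 = 0.1697
λ_eff = λ(1-P_K) = 13.8 × (1 - 0.16971) = 13.8 × 0.83029 = 11.4580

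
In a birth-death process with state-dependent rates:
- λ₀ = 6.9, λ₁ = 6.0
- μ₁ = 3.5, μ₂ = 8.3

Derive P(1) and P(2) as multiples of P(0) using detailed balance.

Balance equations:
State 0: λ₀P₀ = μ₁P₁ → P₁ = (λ₀/μ₁)P₀ = (6.9/3.5)P₀ = 1.9714P₀
State 1: P₂ = (λ₀λ₁)/(μ₁μ₂)P₀ = (6.9×6.0)/(3.5×8.3)P₀ = 1.4251P₀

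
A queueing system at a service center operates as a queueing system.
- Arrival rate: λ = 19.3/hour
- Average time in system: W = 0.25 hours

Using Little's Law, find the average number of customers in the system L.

Little's Law: L = λW
L = 19.3 × 0.25 = 4.8250 customers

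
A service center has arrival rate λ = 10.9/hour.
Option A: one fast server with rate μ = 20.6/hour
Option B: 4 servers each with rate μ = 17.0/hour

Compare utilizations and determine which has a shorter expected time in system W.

Option A: single server μ = 20.6 (M/M/1)
  ρ_A = 10.9/20.6 = 0.5291
  W_A = 1/(μ-λ) = 1/(20.6-10.9) = 1/9.70 = 0.1031

Option B: 4 servers μ = 17.0 (M/M/4)
  ρ_B = λ/(cμ) = 10.9/(4×17.0) = 0.1603
  Offered load a = λ/μ = cρ = 10.9/17.0 = 0.6412
  P₀ = [ Σₙ₌₀^3 aⁿ/n! + a^4/(4!(1-ρ)) ]⁻¹
  Σ = a^0/0! + a^1/1! + a^2/2! + a^3/3! = 1.0000 + 0.6412 + 0.2056 + 0.04393 = 1.8907
  a^4/(4!(1-ρ)) = 0.1690/(24 × 0.8397) = 0.008386
  P₀ = 1/(1.8907 + 0.008386) = 0.5266
  Lq = P₀·a^4·ρ / (4!(1-ρ)²) = 0.5266 × 0.1690 × 0.1603 / (24 × 0.7051) = 0.0008430
  Wq_B = Lq/λ = 0.0008430/10.9 = 0.00007734
  W_B = Wq_B + 1/μ = 0.00007734 + 0.05882 = 0.05890

Since W_B = 0.05890 < W_A = 0.1031, Option B (multiple servers) has the shorter time in system.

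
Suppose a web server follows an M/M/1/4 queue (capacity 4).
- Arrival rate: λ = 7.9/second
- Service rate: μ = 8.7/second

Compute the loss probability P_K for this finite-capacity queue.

ρ = λ/μ = 7.9/8.7 = 0.90805
P₀ = (1-ρ)/(1-ρ^(K+1)) = (1-0.90805)/(1-0.90805^5) = 0.09195/0.3826 = 0.2403
P_K = P₀×ρ^K = 0.2403 × 0.90805^4 = 0.2403 × 0.6799 = 0.1634
Blocking probability = 16.34%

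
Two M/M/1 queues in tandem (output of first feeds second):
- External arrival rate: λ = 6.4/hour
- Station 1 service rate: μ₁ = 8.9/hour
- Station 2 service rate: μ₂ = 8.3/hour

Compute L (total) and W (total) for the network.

By Jackson's theorem, each station behaves as independent M/M/1.
Station 1: ρ₁ = 6.4/8.9 = 0.7191, L₁ = ρ₁/(1-ρ₁) = λ/(μ₁-λ) = 6.4/2.50 = 2.5600
Station 2: ρ₂ = 6.4/8.3 = 0.7711, L₂ = ρ₂/(1-ρ₂) = λ/(μ₂-λ) = 6.4/1.90 = 3.3684
Total: L = L₁ + L₂ = 2.5600 + 3.3684 = 5.9284
W = L/λ = 5.9284/6.4 = 0.9263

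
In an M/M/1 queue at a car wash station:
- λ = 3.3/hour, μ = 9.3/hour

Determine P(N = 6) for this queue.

ρ = λ/μ = 3.3/9.3 = 0.35484
P(n) = (1-ρ)ρⁿ
P(6) = (1-0.35484) × 0.35484^6
P(6) = 0.6452 × 0.001996
P(6) = 0.001288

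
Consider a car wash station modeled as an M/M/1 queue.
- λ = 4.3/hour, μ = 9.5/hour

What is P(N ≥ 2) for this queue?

ρ = λ/μ = 4.3/9.5 = 0.45263
P(N ≥ n) = ρⁿ
P(N ≥ 2) = 0.45263^2
P(N ≥ 2) = 0.2049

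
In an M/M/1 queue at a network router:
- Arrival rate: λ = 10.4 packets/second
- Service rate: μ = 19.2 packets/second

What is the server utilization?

Server utilization: ρ = λ/μ
ρ = 10.4/19.2 = 0.5417
The server is busy 54.17% of the time.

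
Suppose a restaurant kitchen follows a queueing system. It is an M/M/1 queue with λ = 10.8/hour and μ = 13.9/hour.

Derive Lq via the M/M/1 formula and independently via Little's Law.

Method 1 (direct): Lq = λ²/(μ(μ-λ)) = 116.64/(13.9 × 3.10) = 2.7069

Method 2 (Little's Law):
W = 1/(μ-λ) = 1/3.10 = 0.32258
Wq = W - 1/μ = 0.32258 - 0.071942 = 0.25064
Lq = λWq = 10.8 × 0.25064 = 2.7069 ✔ (matches Method 1)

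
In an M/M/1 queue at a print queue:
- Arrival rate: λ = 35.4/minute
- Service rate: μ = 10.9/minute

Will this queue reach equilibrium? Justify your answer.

Stability requires ρ = λ/(cμ) < 1
ρ = 35.4/(1 × 10.9) = 35.4/10.90 = 3.2477
Since 3.2477 ≥ 1, the system is UNSTABLE.
Queue grows without bound. Need μ > λ = 35.4.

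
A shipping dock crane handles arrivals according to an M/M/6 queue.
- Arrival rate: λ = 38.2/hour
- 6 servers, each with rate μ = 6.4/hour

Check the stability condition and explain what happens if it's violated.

Stability requires ρ = λ/(cμ) < 1
ρ = 38.2/(6 × 6.4) = 38.2/38.40 = 0.9948
Since 0.9948 < 1, the system is STABLE.
The servers are busy 99.48% of the time.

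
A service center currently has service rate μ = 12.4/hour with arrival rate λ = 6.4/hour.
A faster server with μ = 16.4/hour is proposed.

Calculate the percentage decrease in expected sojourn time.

System 1: ρ₁ = 6.4/12.4 = 0.5161, W₁ = 1/(12.4-6.4) = 0.16667
System 2: ρ₂ = 6.4/16.4 = 0.3902, W₂ = 1/(16.4-6.4) = 0.10000
Improvement: (W₁-W₂)/W₁ = (0.16667-0.10000)/0.16667 = 40.00%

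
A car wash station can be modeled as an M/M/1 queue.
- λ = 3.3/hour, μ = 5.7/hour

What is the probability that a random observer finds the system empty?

ρ = λ/μ = 3.3/5.7 = 0.5789
P(0) = 1 - ρ = 1 - 0.5789 = 0.4211
The server is idle 42.11% of the time.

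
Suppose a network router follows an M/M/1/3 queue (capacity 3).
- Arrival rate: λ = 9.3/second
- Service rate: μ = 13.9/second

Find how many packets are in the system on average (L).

ρ = λ/μ = 9.3/13.9 = 0.66906
P₀ = (1-ρ)/(1-ρ^(K+1)) = (1-0.66906)/(1-0.66906^4) = 0.33094/0.79962 = 0.4139
P_K = P₀×ρ^K = 0.4139 × 0.66906^3 = 0.4139 × 0.2995 = 0.1240
L = ρ[1 - (K+1)ρ^K + Kρ^(K+1)] / [(1-ρ)(1-ρ^(K+1))]
L = 0.66906 × (1 - 4×0.29950 + 3×0.20038) / ((1 - 0.66906) × (1 - 0.20038)) = 1.0193 packets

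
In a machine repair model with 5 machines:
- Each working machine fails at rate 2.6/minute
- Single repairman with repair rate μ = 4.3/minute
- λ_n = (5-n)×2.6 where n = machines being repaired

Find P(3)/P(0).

P(3)/P(0) = ∏_{i=0}^{3-1} λ_i/μ_{i+1}
= (5-0)×2.6/4.3 × (5-1)×2.6/4.3 × (5-2)×2.6/4.3
= 13.2637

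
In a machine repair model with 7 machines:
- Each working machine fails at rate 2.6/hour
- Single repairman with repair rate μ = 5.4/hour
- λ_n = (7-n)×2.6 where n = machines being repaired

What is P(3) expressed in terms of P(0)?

P(3)/P(0) = ∏_{i=0}^{3-1} λ_i/μ_{i+1}
= (7-0)×2.6/5.4 × (7-1)×2.6/5.4 × (7-2)×2.6/5.4
= 23.4400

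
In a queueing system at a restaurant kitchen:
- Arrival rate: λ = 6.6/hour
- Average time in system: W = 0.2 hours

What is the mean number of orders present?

Little's Law: L = λW
L = 6.6 × 0.2 = 1.3200 orders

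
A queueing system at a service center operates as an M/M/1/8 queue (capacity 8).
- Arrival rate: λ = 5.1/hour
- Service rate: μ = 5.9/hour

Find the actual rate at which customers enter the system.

ρ = λ/μ = 5.1/5.9 = 0.86441
P₀ = (1-ρ)/(1-ρ^(K+1)) = (1-0.86441)/(1-0.86441^9) = 0.1356/0.7306 = 0.1856
P_K = P₀×ρ^K = 0.1856 × 0.86441^8 = 0.1856 × 0.3117 = 0.05785
λ_eff = λ(1-P_K) = 5.1 × (1 - 0.057853) = 5.1 × 0.942147 = 4.8049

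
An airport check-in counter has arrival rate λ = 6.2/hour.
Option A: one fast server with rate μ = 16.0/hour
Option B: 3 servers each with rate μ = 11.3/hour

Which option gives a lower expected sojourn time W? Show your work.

Option A: single server μ = 16.0 (M/M/1)
  ρ_A = 6.2/16.0 = 0.3875
  W_A = 1/(μ-λ) = 1/(16.0-6.2) = 1/9.80 = 0.1020

Option B: 3 servers μ = 11.3 (M/M/3)
  ρ_B = λ/(cμ) = 6.2/(3×11.3) = 0.1829
  Offered load a = λ/μ = cρ = 6.2/11.3 = 0.5487
  P₀ = [ Σₙ₌₀^2 aⁿ/n! + a^3/(3!(1-ρ)) ]⁻¹
  Σ = a^0/0! + a^1/1! + a^2/2! = 1.0000 + 0.5487 + 0.1505 = 1.6992
  a^3/(3!(1-ρ)) = 0.16517/(6 × 0.81711) = 0.03369
  P₀ = 1/(1.6992 + 0.03369) = 0.5771
  Lq = P₀·a^3·ρ / (3!(1-ρ)²) = 0.577073 × 0.165173 × 0.182891 / (6 × 0.667667) = 0.004352
  Wq_B = Lq/λ = 0.004352/6.2 = 0.0007019
  W_B = Wq_B + 1/μ = 0.0007019 + 0.08850 = 0.08920

Since W_B = 0.08920 < W_A = 0.1020, Option B (multiple servers) has the shorter time in system.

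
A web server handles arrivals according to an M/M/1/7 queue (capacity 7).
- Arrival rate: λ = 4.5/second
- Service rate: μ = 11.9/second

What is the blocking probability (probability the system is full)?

ρ = λ/μ = 4.5/11.9 = 0.37815
P₀ = (1-ρ)/(1-ρ^(K+1)) = (1-0.37815)/(1-0.37815^8) = 0.6219/0.9996 = 0.6221
P_K = P₀×ρ^K = 0.62211 × 0.37815^7 = 0.62211 × 0.0011057 = 0.0006879
Blocking probability = 0.06879%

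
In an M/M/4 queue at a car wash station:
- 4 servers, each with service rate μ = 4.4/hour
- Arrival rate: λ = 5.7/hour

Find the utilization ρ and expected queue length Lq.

Traffic intensity: ρ = λ/(cμ) = 5.7/(4×4.4) = 0.3239
Since ρ = 0.3239 < 1, system is stable.
Offered load a = λ/μ = cρ = 5.7/4.4 = 1.2955
P₀ = [ Σₙ₌₀^3 aⁿ/n! + a^4/(4!(1-ρ)) ]⁻¹
Σ = a^0/0! + a^1/1! + a^2/2! + a^3/3! = 1.0000 + 1.2955 + 0.8391 + 0.3623 = 3.4969
a^4/(4!(1-ρ)) = 2.8164/(24 × 0.6761) = 0.1736
P₀ = 1/(3.4969 + 0.1736) = 0.2724
Lq = P₀·a^4·ρ / (4!(1-ρ)²) = 0.2724 × 2.8164 × 0.3239 / (24 × 0.4572) = 0.02265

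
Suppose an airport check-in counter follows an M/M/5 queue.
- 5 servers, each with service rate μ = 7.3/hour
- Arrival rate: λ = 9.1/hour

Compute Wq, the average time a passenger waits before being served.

Traffic intensity: ρ = λ/(cμ) = 9.1/(5×7.3) = 0.2493
Since ρ = 0.2493 < 1, system is stable.
Offered load a = λ/μ = cρ = 9.1/7.3 = 1.2466
P₀ = [ Σₙ₌₀^4 aⁿ/n! + a^5/(5!(1-ρ)) ]⁻¹
Σ = a^0/0! + a^1/1! + a^2/2! + a^3/3! + a^4/4! = 1.0000 + 1.2466 + 0.77698 + 0.32285 + 0.10062 = 3.4470
a^5/(5!(1-ρ)) = 3.0102/(120 × 0.7507) = 0.03342
P₀ = 1/(3.4470 + 0.03342) = 0.2873
Lq = P₀·a^5·ρ / (5!(1-ρ)²) = 0.28732 × 3.0102 × 0.24932 / (120 × 0.56353) = 0.003189
Wq = Lq/λ = 0.003189/9.1 = 0.0003504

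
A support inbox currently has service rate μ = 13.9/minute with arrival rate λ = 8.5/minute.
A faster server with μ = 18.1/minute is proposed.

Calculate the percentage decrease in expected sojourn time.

System 1: ρ₁ = 8.5/13.9 = 0.6115, W₁ = 1/(13.9-8.5) = 0.18519
System 2: ρ₂ = 8.5/18.1 = 0.4696, W₂ = 1/(18.1-8.5) = 0.10417
Improvement: (W₁-W₂)/W₁ = (0.18519-0.10417)/0.18519 = 43.75%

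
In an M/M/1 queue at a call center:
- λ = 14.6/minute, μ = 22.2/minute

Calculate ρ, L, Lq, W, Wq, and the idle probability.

Step 1: ρ = λ/μ = 14.6/22.2 = 0.6577
Step 2: L = λ/(μ-λ) = 14.6/7.60 = 1.9211
Step 3: Lq = λ²/(μ(μ-λ)) = 213.16/(22.2×7.60) = 1.2634
Step 4: W = 1/(μ-λ) = 1/7.60 = 0.13158
Step 5: Wq = λ/(μ(μ-λ)) = 14.6/(22.2×7.60) = 0.08653
Step 6: P(0) = 1-ρ = 0.3423
Verify: L = λW = 14.6×0.13158 = 1.9211 ✔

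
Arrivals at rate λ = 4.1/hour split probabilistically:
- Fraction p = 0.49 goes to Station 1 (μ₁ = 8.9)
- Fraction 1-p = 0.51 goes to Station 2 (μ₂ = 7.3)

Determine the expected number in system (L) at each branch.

Effective rates: λ₁ = 4.1×0.49 = 2.009, λ₂ = 4.1×0.51 = 2.091
Station 1: ρ₁ = 2.009/8.9 = 0.2257, L₁ = ρ₁/(1-ρ₁) = 0.2257/(1-0.2257) = 0.2915
Station 2: ρ₂ = 2.091/7.3 = 0.28644, L₂ = ρ₂/(1-ρ₂) = 0.28644/(1-0.28644) = 0.4014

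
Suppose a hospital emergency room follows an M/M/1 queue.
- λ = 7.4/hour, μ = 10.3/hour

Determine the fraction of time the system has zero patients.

ρ = λ/μ = 7.4/10.3 = 0.7184
P(0) = 1 - ρ = 1 - 0.7184 = 0.2816
The server is idle 28.16% of the time.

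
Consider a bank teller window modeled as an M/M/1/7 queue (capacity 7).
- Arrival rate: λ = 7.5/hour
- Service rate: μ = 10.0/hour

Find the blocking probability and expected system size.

ρ = λ/μ = 7.5/10.0 = 0.7500
P₀ = (1-ρ)/(1-ρ^(K+1)) = (1-0.7500)/(1-0.7500^8) = 0.2500/0.8999 = 0.2778
P_K = P₀×ρ^K = 0.27781 × 0.7500^7 = 0.27781 × 0.13348 = 0.03708
Blocking probability P_7 = 0.03708 (3.71%)
L = ρ[1 - (K+1)ρ^K + Kρ^(K+1)] / [(1-ρ)(1-ρ^(K+1))]
L = 0.7500 × (1 - 8×0.13348 + 7×0.10011) / ((1 - 0.7500) × (1 - 0.10011)) = 2.1100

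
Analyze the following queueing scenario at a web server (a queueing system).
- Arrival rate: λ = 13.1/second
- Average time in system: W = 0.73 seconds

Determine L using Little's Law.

Little's Law: L = λW
L = 13.1 × 0.73 = 9.5630 requests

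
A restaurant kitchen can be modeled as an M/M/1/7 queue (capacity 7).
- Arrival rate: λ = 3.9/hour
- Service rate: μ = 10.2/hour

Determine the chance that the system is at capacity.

ρ = λ/μ = 3.9/10.2 = 0.38235
P₀ = (1-ρ)/(1-ρ^(K+1)) = (1-0.38235)/(1-0.38235^8) = 0.61765/0.99954 = 0.6179
P_K = P₀×ρ^K = 0.61793 × 0.38235^7 = 0.61793 × 0.0011946 = 0.0007382
Blocking probability = 0.07382%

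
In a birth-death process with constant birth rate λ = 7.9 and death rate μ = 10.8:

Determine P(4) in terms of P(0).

For constant rates: P(n)/P(0) = (λ/μ)^n
P(4)/P(0) = (7.9/10.8)^4 = 0.7315^4 = 0.2863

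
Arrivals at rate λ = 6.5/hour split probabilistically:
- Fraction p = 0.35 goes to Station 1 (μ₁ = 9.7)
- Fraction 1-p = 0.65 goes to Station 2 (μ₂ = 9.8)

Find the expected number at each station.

Effective rates: λ₁ = 6.5×0.35 = 2.275, λ₂ = 6.5×0.65 = 4.225
Station 1: ρ₁ = 2.275/9.7 = 0.23454, L₁ = ρ₁/(1-ρ₁) = 0.23454/(1-0.23454) = 0.3064
Station 2: ρ₂ = 4.225/9.8 = 0.4311, L₂ = ρ₂/(1-ρ₂) = 0.4311/(1-0.4311) = 0.7578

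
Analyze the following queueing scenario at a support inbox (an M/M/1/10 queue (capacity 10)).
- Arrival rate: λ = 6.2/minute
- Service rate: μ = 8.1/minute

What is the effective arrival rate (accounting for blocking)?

ρ = λ/μ = 6.2/8.1 = 0.76543
P₀ = (1-ρ)/(1-ρ^(K+1)) = (1-0.76543)/(1-0.76543^11) = 0.2346/0.9472 = 0.2477
P_K = P₀×ρ^K = 0.2477 × 0.76543^10 = 0.2477 × 0.06903 = 0.01710
λ_eff = λ(1-P_K) = 6.2 × (1 - 0.01710) = 6.2 × 0.9829 = 6.0940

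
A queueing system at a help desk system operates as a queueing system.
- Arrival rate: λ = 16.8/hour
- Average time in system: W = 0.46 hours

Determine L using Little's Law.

Little's Law: L = λW
L = 16.8 × 0.46 = 7.7280 tickets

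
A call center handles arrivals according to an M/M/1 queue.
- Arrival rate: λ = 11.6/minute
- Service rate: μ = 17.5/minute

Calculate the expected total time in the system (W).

First, compute utilization: ρ = λ/μ = 11.6/17.5 = 0.6629
For M/M/1: W = 1/(μ-λ)
W = 1/(17.5-11.6) = 1/5.90
W = 0.1695 minutes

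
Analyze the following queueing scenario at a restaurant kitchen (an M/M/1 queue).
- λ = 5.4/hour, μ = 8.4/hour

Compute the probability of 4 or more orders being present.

ρ = λ/μ = 5.4/8.4 = 0.6429
P(N ≥ n) = ρⁿ
P(N ≥ 4) = 0.6429^4
P(N ≥ 4) = 0.1708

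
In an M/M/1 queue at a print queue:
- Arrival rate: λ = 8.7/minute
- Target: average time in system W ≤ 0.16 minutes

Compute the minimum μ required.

For M/M/1: W = 1/(μ-λ)
Need W ≤ 0.16, so 1/(μ-λ) ≤ 0.16
μ - λ ≥ 1/0.16 = 6.2500
μ ≥ 8.7 + 6.2500 = 14.9500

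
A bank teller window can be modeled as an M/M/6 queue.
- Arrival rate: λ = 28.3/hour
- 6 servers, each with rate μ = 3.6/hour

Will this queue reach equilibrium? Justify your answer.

Stability requires ρ = λ/(cμ) < 1
ρ = 28.3/(6 × 3.6) = 28.3/21.60 = 1.3102
Since 1.3102 ≥ 1, the system is UNSTABLE.
Need c > λ/μ = 28.3/3.6 = 7.86.
Minimum servers needed: c = 8.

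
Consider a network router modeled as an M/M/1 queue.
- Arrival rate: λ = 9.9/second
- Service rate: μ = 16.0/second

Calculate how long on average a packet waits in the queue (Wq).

First, compute utilization: ρ = λ/μ = 9.9/16.0 = 0.6188
For M/M/1: Wq = λ/(μ(μ-λ))
Wq = 9.9/(16.0 × (16.0-9.9))
Wq = 9.9/(16.0 × 6.10)
Wq = 0.1014 seconds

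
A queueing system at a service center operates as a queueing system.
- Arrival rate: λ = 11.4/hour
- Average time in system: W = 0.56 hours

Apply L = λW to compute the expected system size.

Little's Law: L = λW
L = 11.4 × 0.56 = 6.3840 customers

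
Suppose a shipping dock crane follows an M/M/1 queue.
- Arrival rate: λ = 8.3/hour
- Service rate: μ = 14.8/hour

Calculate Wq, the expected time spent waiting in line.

First, compute utilization: ρ = λ/μ = 8.3/14.8 = 0.5608
For M/M/1: Wq = λ/(μ(μ-λ))
Wq = 8.3/(14.8 × (14.8-8.3))
Wq = 8.3/(14.8 × 6.50)
Wq = 0.08628 hours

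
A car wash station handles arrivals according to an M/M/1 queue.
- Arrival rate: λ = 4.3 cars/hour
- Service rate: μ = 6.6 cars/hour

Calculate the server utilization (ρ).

Server utilization: ρ = λ/μ
ρ = 4.3/6.6 = 0.6515
The server is busy 65.15% of the time.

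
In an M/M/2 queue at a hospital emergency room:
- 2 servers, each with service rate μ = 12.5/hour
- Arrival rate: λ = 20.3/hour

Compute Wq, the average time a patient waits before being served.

Traffic intensity: ρ = λ/(cμ) = 20.3/(2×12.5) = 0.8120
Since ρ = 0.8120 < 1, system is stable.
Offered load a = λ/μ = cρ = 20.3/12.5 = 1.6240
P₀ = [ Σₙ₌₀^1 aⁿ/n! + a^2/(2!(1-ρ)) ]⁻¹
Σ = a^0/0! + a^1/1! = 1.0000 + 1.6240 = 2.6240
a^2/(2!(1-ρ)) = 2.63738/(2 × 0.188000) = 7.0143
P₀ = 1/(2.6240 + 7.0143) = 0.1038
Lq = P₀·a^2·ρ / (2!(1-ρ)²) = 0.103753 × 2.63738 × 0.812000 / (2 × 0.0353440) = 3.1433
Wq = Lq/λ = 3.1433/20.3 = 0.1548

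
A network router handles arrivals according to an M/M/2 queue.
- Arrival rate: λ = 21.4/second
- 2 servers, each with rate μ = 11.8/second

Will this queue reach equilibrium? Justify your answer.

Stability requires ρ = λ/(cμ) < 1
ρ = 21.4/(2 × 11.8) = 21.4/23.60 = 0.9068
Since 0.9068 < 1, the system is STABLE.
The servers are busy 90.68% of the time.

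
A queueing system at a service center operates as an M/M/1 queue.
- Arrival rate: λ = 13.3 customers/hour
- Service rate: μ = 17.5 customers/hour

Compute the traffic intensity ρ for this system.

Server utilization: ρ = λ/μ
ρ = 13.3/17.5 = 0.7600
The server is busy 76.00% of the time.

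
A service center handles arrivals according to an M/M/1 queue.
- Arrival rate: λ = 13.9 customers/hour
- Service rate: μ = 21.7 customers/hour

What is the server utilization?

Server utilization: ρ = λ/μ
ρ = 13.9/21.7 = 0.6406
The server is busy 64.06% of the time.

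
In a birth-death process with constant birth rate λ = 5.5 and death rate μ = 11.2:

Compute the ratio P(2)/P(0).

For constant rates: P(n)/P(0) = (λ/μ)^n
P(2)/P(0) = (5.5/11.2)^2 = 0.4911^2 = 0.2412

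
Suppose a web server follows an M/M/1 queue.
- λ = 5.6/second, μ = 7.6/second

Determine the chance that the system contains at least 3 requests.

ρ = λ/μ = 5.6/7.6 = 0.73684
P(N ≥ n) = ρⁿ
P(N ≥ 3) = 0.73684^3
P(N ≥ 3) = 0.4001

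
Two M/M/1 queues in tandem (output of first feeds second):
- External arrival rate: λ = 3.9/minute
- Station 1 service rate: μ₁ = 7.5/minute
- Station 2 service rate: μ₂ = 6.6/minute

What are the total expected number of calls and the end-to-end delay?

By Jackson's theorem, each station behaves as independent M/M/1.
Station 1: ρ₁ = 3.9/7.5 = 0.5200, L₁ = ρ₁/(1-ρ₁) = λ/(μ₁-λ) = 3.9/3.60 = 1.083333
Station 2: ρ₂ = 3.9/6.6 = 0.5909, L₂ = ρ₂/(1-ρ₂) = λ/(μ₂-λ) = 3.9/2.70 = 1.444444
Total: L = L₁ + L₂ = 1.083333 + 1.444444 = 2.52778
W = L/λ = 2.52778/3.9 = 0.6481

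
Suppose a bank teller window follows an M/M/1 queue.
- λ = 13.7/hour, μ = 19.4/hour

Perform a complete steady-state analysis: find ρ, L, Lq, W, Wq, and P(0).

Step 1: ρ = λ/μ = 13.7/19.4 = 0.7062
Step 2: L = λ/(μ-λ) = 13.7/5.70 = 2.4035
Step 3: Lq = λ²/(μ(μ-λ)) = 187.69/(19.4×5.70) = 1.6973
Step 4: W = 1/(μ-λ) = 1/5.70 = 0.17544
Step 5: Wq = λ/(μ(μ-λ)) = 13.7/(19.4×5.70) = 0.1239
Step 6: P(0) = 1-ρ = 0.2938
Verify: L = λW = 13.7×0.17544 = 2.4035 ✔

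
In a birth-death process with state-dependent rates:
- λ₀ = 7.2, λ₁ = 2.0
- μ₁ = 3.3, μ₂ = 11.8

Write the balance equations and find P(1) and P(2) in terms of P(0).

Balance equations:
State 0: λ₀P₀ = μ₁P₁ → P₁ = (λ₀/μ₁)P₀ = (7.2/3.3)P₀ = 2.1818P₀
State 1: P₂ = (λ₀λ₁)/(μ₁μ₂)P₀ = (7.2×2.0)/(3.3×11.8)P₀ = 0.3698P₀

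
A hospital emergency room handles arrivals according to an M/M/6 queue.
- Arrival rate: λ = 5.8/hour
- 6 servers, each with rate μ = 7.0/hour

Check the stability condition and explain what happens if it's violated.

Stability requires ρ = λ/(cμ) < 1
ρ = 5.8/(6 × 7.0) = 5.8/42.00 = 0.1381
Since 0.1381 < 1, the system is STABLE.
The servers are busy 13.81% of the time.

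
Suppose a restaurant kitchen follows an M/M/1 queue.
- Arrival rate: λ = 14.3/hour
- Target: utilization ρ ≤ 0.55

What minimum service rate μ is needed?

ρ = λ/μ, so μ = λ/ρ
μ ≥ 14.3/0.55 = 26.0000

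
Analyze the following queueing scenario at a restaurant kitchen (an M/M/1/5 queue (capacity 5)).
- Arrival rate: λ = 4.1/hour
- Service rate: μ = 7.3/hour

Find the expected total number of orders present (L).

ρ = λ/μ = 4.1/7.3 = 0.56164
P₀ = (1-ρ)/(1-ρ^(K+1)) = (1-0.56164)/(1-0.56164^6) = 0.4384/0.9686 = 0.4526
P_K = P₀×ρ^K = 0.4526 × 0.56164^5 = 0.4526 × 0.05588 = 0.02529
L = ρ[1 - (K+1)ρ^K + Kρ^(K+1)] / [(1-ρ)(1-ρ^(K+1))]
L = 0.56164 × (1 - 6×0.055884 + 5×0.031387) / ((1 - 0.56164) × (1 - 0.031387)) = 1.0868 orders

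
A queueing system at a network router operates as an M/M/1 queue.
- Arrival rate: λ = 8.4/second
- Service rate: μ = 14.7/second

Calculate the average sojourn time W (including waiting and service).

First, compute utilization: ρ = λ/μ = 8.4/14.7 = 0.5714
For M/M/1: W = 1/(μ-λ)
W = 1/(14.7-8.4) = 1/6.30
W = 0.1587 seconds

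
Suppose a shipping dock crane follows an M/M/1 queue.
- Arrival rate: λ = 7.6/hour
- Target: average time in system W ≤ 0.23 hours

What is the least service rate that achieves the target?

For M/M/1: W = 1/(μ-λ)
Need W ≤ 0.23, so 1/(μ-λ) ≤ 0.23
μ - λ ≥ 1/0.23 = 4.3478
μ ≥ 7.6 + 4.3478 = 11.9478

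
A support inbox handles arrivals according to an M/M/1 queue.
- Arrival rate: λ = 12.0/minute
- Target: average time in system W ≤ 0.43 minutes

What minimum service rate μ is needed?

For M/M/1: W = 1/(μ-λ)
Need W ≤ 0.43, so 1/(μ-λ) ≤ 0.43
μ - λ ≥ 1/0.43 = 2.3256
μ ≥ 12.0 + 2.3256 = 14.3256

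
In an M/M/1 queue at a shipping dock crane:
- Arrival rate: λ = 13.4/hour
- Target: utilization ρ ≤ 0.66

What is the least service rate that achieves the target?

ρ = λ/μ, so μ = λ/ρ
μ ≥ 13.4/0.66 = 20.3030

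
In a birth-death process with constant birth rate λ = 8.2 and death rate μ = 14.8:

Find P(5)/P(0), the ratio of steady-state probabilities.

For constant rates: P(n)/P(0) = (λ/μ)^n
P(5)/P(0) = (8.2/14.8)^5 = 0.55405^5 = 0.05221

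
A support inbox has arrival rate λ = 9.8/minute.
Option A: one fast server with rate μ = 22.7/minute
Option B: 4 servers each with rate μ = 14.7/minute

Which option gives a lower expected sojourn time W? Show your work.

Option A: single server μ = 22.7 (M/M/1)
  ρ_A = 9.8/22.7 = 0.4317
  W_A = 1/(μ-λ) = 1/(22.7-9.8) = 1/12.90 = 0.07752

Option B: 4 servers μ = 14.7 (M/M/4)
  ρ_B = λ/(cμ) = 9.8/(4×14.7) = 0.1667
  Offered load a = λ/μ = cρ = 9.8/14.7 = 0.6667
  P₀ = [ Σₙ₌₀^3 aⁿ/n! + a^4/(4!(1-ρ)) ]⁻¹
  Σ = a^0/0! + a^1/1! + a^2/2! + a^3/3! = 1.0000 + 0.6667 + 0.2222 + 0.04938 = 1.9383
  a^4/(4!(1-ρ)) = 0.19753/(24 × 0.83333) = 0.009877
  P₀ = 1/(1.9383 + 0.009877) = 0.5133
  Lq = P₀·a^4·ρ / (4!(1-ρ)²) = 0.5133 × 0.1975 × 0.1667 / (24 × 0.6944) = 0.001014
  Wq_B = Lq/λ = 0.001014/9.8 = 0.0001035
  W_B = Wq_B + 1/μ = 0.0001035 + 0.06803 = 0.06813

Since W_B = 0.06813 < W_A = 0.07752, Option B (multiple servers) has the shorter time in system.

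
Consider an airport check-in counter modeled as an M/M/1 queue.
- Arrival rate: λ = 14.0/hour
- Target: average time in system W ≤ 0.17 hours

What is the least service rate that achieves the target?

For M/M/1: W = 1/(μ-λ)
Need W ≤ 0.17, so 1/(μ-λ) ≤ 0.17
μ - λ ≥ 1/0.17 = 5.8824
μ ≥ 14.0 + 5.8824 = 19.8824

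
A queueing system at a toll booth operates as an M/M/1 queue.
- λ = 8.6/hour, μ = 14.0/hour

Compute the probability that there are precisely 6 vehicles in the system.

ρ = λ/μ = 8.6/14.0 = 0.614286
P(n) = (1-ρ)ρⁿ
P(6) = (1-0.614286) × 0.614286^6
P(6) = 0.3857 × 0.05373
P(6) = 0.02072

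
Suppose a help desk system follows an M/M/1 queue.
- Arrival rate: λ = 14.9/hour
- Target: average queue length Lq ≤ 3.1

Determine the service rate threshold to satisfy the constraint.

For M/M/1: Lq = λ²/(μ(μ-λ))
Need Lq ≤ 3.1, i.e. μ(μ-λ) ≥ λ²/3.1
μ² - 14.9μ - 222.01/3.1 ≥ 0  →  μ² - 14.9μ - 71.61613 ≥ 0
Quadratic formula (positive root): μ = [λ + √(λ² + 4×71.61613)]/2
Discriminant: 222.01 + 4×71.61613 = 508.4745, √508.4745 = 22.5494
μ ≥ (14.9 + 22.5494)/2 = 18.7247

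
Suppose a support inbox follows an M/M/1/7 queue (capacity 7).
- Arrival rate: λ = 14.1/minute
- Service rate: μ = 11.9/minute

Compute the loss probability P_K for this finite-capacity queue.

ρ = λ/μ = 14.1/11.9 = 1.18487
P₀ = (1-ρ)/(1-ρ^(K+1)) = (1-1.18487)/(1-1.18487^8) = -0.18487/-2.8848 = 0.06408
P_K = P₀×ρ^K = 0.06408 × 1.18487^7 = 0.06408 × 3.2786 = 0.2101
Blocking probability = 21.01%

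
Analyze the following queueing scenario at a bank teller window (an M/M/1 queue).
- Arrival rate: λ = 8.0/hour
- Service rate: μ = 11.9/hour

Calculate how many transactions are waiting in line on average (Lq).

ρ = λ/μ = 8.0/11.9 = 0.6723
For M/M/1: Lq = λ²/(μ(μ-λ))
Lq = 64.00/(11.9 × 3.90)
Lq = 1.3790 transactions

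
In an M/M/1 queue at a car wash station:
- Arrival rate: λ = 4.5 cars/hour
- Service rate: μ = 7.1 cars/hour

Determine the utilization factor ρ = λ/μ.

Server utilization: ρ = λ/μ
ρ = 4.5/7.1 = 0.6338
The server is busy 63.38% of the time.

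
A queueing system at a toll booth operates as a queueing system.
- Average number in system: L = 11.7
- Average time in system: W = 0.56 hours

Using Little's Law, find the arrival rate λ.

Little's Law: L = λW, so λ = L/W
λ = 11.7/0.56 = 20.8929 vehicles/hour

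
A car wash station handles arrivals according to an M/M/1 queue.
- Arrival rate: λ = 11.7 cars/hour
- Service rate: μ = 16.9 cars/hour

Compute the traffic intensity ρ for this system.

Server utilization: ρ = λ/μ
ρ = 11.7/16.9 = 0.6923
The server is busy 69.23% of the time.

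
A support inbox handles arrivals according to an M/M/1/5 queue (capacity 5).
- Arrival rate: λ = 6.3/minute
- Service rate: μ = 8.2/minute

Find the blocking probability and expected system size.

ρ = λ/μ = 6.3/8.2 = 0.7683
P₀ = (1-ρ)/(1-ρ^(K+1)) = (1-0.7683)/(1-0.7683^6) = 0.2317/0.7943 = 0.2917
P_K = P₀×ρ^K = 0.2917 × 0.7683^5 = 0.2917 × 0.2677 = 0.07809
Blocking probability P_5 = 0.07809 (7.81%)
L = ρ[1 - (K+1)ρ^K + Kρ^(K+1)] / [(1-ρ)(1-ρ^(K+1))]
L = 0.7683 × (1 - 6×0.267704 + 5×0.205677) / ((1 - 0.7683) × (1 - 0.205677)) = 1.7623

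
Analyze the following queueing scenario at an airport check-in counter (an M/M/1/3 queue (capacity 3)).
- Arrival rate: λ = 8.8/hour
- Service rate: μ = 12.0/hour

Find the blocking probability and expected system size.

ρ = λ/μ = 8.8/12.0 = 0.73333
P₀ = (1-ρ)/(1-ρ^(K+1)) = (1-0.73333)/(1-0.73333^4) = 0.2667/0.7108 = 0.3752
P_K = P₀×ρ^K = 0.3752 × 0.73333^3 = 0.3752 × 0.3944 = 0.1480
Blocking probability P_3 = 0.1480 (14.80%)
L = ρ[1 - (K+1)ρ^K + Kρ^(K+1)] / [(1-ρ)(1-ρ^(K+1))]
L = 0.73333 × (1 - 4×0.394365 + 3×0.289200) / ((1 - 0.73333) × (1 - 0.289200)) = 1.1225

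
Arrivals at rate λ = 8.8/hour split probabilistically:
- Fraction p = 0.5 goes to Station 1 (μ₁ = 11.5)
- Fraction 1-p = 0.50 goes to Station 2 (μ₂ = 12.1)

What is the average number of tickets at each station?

Effective rates: λ₁ = 8.8×0.5 = 4.4, λ₂ = 8.8×0.50 = 4.4
Station 1: ρ₁ = 4.4/11.5 = 0.3826, L₁ = ρ₁/(1-ρ₁) = 0.3826/(1-0.3826) = 0.6197
Station 2: ρ₂ = 4.4/12.1 = 0.36364, L₂ = ρ₂/(1-ρ₂) = 0.36364/(1-0.36364) = 0.5714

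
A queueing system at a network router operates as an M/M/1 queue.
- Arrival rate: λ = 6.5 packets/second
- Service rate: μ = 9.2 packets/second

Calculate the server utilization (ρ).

Server utilization: ρ = λ/μ
ρ = 6.5/9.2 = 0.7065
The server is busy 70.65% of the time.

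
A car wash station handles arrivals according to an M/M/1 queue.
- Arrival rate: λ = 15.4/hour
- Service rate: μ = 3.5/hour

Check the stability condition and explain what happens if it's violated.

Stability requires ρ = λ/(cμ) < 1
ρ = 15.4/(1 × 3.5) = 15.4/3.50 = 4.4000
Since 4.4000 ≥ 1, the system is UNSTABLE.
Queue grows without bound. Need μ > λ = 15.4.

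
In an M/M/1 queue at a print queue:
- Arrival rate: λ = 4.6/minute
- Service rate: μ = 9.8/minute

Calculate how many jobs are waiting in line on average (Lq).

ρ = λ/μ = 4.6/9.8 = 0.4694
For M/M/1: Lq = λ²/(μ(μ-λ))
Lq = 21.16/(9.8 × 5.20)
Lq = 0.4152 jobs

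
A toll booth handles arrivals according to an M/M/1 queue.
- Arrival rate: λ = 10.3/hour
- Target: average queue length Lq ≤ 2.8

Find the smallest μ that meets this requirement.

For M/M/1: Lq = λ²/(μ(μ-λ))
Need Lq ≤ 2.8, i.e. μ(μ-λ) ≥ λ²/2.8
μ² - 10.3μ - 106.09/2.8 ≥ 0  →  μ² - 10.3μ - 37.889286 ≥ 0
Quadratic formula (positive root): μ = [λ + √(λ² + 4×37.889286)]/2
Discriminant: 106.09 + 4×37.889286 = 257.6471, √257.6471 = 16.0514
μ ≥ (10.3 + 16.0514)/2 = 13.1757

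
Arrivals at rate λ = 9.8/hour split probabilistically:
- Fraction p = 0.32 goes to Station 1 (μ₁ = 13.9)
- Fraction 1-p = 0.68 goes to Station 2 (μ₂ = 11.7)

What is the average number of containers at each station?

Effective rates: λ₁ = 9.8×0.32 = 3.136, λ₂ = 9.8×0.68 = 6.664
Station 1: ρ₁ = 3.136/13.9 = 0.2256, L₁ = ρ₁/(1-ρ₁) = 0.2256/(1-0.2256) = 0.2913
Station 2: ρ₂ = 6.664/11.7 = 0.56957, L₂ = ρ₂/(1-ρ₂) = 0.56957/(1-0.56957) = 1.3233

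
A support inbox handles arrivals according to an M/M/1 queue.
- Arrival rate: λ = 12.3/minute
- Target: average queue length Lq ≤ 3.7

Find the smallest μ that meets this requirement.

For M/M/1: Lq = λ²/(μ(μ-λ))
Need Lq ≤ 3.7, i.e. μ(μ-λ) ≥ λ²/3.7
μ² - 12.3μ - 151.29/3.7 ≥ 0  →  μ² - 12.3μ - 40.8892 ≥ 0
Quadratic formula (positive root): μ = [λ + √(λ² + 4×40.8892)]/2
Discriminant: 151.29 + 4×40.8892 = 314.8468, √314.8468 = 17.7439
μ ≥ (12.3 + 17.7439)/2 = 15.0220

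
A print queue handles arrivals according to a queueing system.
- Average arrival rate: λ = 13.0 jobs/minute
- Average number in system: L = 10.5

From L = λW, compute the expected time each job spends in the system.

Little's Law: L = λW, so W = L/λ
W = 10.5/13.0 = 0.8077 minutes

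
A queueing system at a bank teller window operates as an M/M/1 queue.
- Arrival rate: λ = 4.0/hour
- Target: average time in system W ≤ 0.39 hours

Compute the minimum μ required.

For M/M/1: W = 1/(μ-λ)
Need W ≤ 0.39, so 1/(μ-λ) ≤ 0.39
μ - λ ≥ 1/0.39 = 2.5641
μ ≥ 4.0 + 2.5641 = 6.5641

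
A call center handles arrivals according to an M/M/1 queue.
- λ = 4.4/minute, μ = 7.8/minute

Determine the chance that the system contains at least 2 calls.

ρ = λ/μ = 4.4/7.8 = 0.5641
P(N ≥ n) = ρⁿ
P(N ≥ 2) = 0.5641^2
P(N ≥ 2) = 0.3182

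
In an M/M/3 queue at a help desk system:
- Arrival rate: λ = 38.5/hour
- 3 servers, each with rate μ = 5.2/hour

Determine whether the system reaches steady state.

Stability requires ρ = λ/(cμ) < 1
ρ = 38.5/(3 × 5.2) = 38.5/15.60 = 2.4679
Since 2.4679 ≥ 1, the system is UNSTABLE.
Need c > λ/μ = 38.5/5.2 = 7.40.
Minimum servers needed: c = 8.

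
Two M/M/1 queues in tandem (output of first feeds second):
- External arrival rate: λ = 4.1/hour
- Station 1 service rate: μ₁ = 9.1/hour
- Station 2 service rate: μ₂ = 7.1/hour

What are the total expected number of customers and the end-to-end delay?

By Jackson's theorem, each station behaves as independent M/M/1.
Station 1: ρ₁ = 4.1/9.1 = 0.4505, L₁ = ρ₁/(1-ρ₁) = λ/(μ₁-λ) = 4.1/5.00 = 0.8200
Station 2: ρ₂ = 4.1/7.1 = 0.5775, L₂ = ρ₂/(1-ρ₂) = λ/(μ₂-λ) = 4.1/3.00 = 1.3667
Total: L = L₁ + L₂ = 0.8200 + 1.3667 = 2.1867
W = L/λ = 2.1867/4.1 = 0.5333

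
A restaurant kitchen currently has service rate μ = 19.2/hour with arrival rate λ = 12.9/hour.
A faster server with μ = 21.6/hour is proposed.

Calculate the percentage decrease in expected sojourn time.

System 1: ρ₁ = 12.9/19.2 = 0.6719, W₁ = 1/(19.2-12.9) = 0.15873
System 2: ρ₂ = 12.9/21.6 = 0.5972, W₂ = 1/(21.6-12.9) = 0.11494
Improvement: (W₁-W₂)/W₁ = (0.15873-0.11494)/0.15873 = 27.59%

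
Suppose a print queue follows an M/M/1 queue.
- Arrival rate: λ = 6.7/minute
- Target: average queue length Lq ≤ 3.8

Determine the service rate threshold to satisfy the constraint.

For M/M/1: Lq = λ²/(μ(μ-λ))
Need Lq ≤ 3.8, i.e. μ(μ-λ) ≥ λ²/3.8
μ² - 6.7μ - 44.89/3.8 ≥ 0  →  μ² - 6.7μ - 11.81316 ≥ 0
Quadratic formula (positive root): μ = [λ + √(λ² + 4×11.81316)]/2
Discriminant: 44.89 + 4×11.81316 = 92.1426, √92.1426 = 9.5991
μ ≥ (6.7 + 9.5991)/2 = 8.1495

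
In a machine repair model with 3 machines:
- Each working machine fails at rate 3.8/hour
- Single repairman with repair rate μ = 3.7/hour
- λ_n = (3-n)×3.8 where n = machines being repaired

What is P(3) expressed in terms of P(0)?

P(3)/P(0) = ∏_{i=0}^{3-1} λ_i/μ_{i+1}
= (3-0)×3.8/3.7 × (3-1)×3.8/3.7 × (3-2)×3.8/3.7
= 6.4998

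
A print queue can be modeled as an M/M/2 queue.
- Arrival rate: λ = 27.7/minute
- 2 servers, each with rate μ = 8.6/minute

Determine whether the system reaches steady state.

Stability requires ρ = λ/(cμ) < 1
ρ = 27.7/(2 × 8.6) = 27.7/17.20 = 1.6105
Since 1.6105 ≥ 1, the system is UNSTABLE.
Need c > λ/μ = 27.7/8.6 = 3.22.
Minimum servers needed: c = 4.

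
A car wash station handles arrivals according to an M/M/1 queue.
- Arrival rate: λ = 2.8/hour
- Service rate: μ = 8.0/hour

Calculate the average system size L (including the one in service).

ρ = λ/μ = 2.8/8.0 = 0.3500
For M/M/1: L = λ/(μ-λ)
L = 2.8/(8.0-2.8) = 2.8/5.20
L = 0.5385 cars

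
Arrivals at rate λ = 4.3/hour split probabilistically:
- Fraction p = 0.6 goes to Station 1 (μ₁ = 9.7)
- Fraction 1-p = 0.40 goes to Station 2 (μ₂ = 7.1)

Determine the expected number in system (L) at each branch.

Effective rates: λ₁ = 4.3×0.6 = 2.58, λ₂ = 4.3×0.40 = 1.72
Station 1: ρ₁ = 2.58/9.7 = 0.2660, L₁ = ρ₁/(1-ρ₁) = 0.2660/(1-0.2660) = 0.3624
Station 2: ρ₂ = 1.72/7.1 = 0.24225, L₂ = ρ₂/(1-ρ₂) = 0.24225/(1-0.24225) = 0.3197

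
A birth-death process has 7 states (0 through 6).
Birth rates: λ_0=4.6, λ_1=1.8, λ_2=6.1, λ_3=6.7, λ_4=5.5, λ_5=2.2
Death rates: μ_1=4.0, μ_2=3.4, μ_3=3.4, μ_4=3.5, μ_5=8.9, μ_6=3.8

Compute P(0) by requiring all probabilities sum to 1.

Ratios P(n)/P(0) = (λ₀···λₙ₋₁)/(μ₁···μₙ):
P(1)/P(0) = (4.6)/(4.0) = 1.1500
P(2)/P(0) = (4.6×1.8)/(4.0×3.4) = 0.6088
P(3)/P(0) = (4.6×1.8×6.1)/(4.0×3.4×3.4) = 1.0923
P(4)/P(0) = (4.6×1.8×6.1×6.7)/(4.0×3.4×3.4×3.5) = 2.0910
P(5)/P(0) = (4.6×1.8×6.1×6.7×5.5)/(4.0×3.4×3.4×3.5×8.9) = 1.2922
P(6)/P(0) = (4.6×1.8×6.1×6.7×5.5×2.2)/(4.0×3.4×3.4×3.5×8.9×3.8) = 0.7481

Normalization: ∑ P(n) = 1
P(0) × (1.0000 + 1.1500 + 0.6088 + 1.0923 + 2.0910 + 1.2922 + 0.7481) = 1
P(0) × 7.9824 = 1
P(0) = 1/7.9824 = 0.1253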